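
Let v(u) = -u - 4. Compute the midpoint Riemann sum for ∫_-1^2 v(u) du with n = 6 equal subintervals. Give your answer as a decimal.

-13.5

Δu = (2 − (-1))/6 = 0.5.
Midpoints: -0.75, -0.25, 0.25, 0.75, 1.25, 1.75.
v(-0.75) = -3.25, v(-0.25) = -3.75, v(0.25) = -4.25, v(0.75) = -4.75, v(1.25) = -5.25, v(1.75) = -5.75.
Sum = Δu · [v(-0.75) + v(-0.25) + v(0.25) + ...].
Sum = -13.5.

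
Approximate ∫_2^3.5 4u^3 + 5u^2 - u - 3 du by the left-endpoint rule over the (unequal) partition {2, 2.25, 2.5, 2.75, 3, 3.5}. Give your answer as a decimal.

152.53125

Subinterval widths: 0.25, 0.25, 0.25, 0.25, 0.5.
Left endpoints: 2, 2.25, 2.5, 2.75, 3.
f(2) = 47, f(2.25) = 65.625, f(2.5) = 88.25, f(2.75) = 115.25, f(3) = 147.
Sum = Σ Δu_i · f(u_i).
Sum = 152.53125.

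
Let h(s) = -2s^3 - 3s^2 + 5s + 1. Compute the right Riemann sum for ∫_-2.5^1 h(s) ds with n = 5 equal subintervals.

-6.79

Δs = (1 − (-2.5))/5 = 0.7.
Right endpoints: -1.8, -1.1, -0.4, 0.3, 1.
h(-1.8) = -6.056, h(-1.1) = -5.468, h(-0.4) = -1.352, h(0.3) = 2.176, h(1) = 1.
Sum = Δs · [h(-1.8) + h(-1.1) + h(-0.4) + h(0.3) + h(1)].
Sum = -6.79.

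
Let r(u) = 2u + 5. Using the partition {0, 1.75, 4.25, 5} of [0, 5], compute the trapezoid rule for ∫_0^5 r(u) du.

50

Subinterval widths: 1.75, 2.5, 0.75.
r(0) = 5, r(1.75) = 8.5, r(4.25) = 13.5, r(5) = 15.
On each subinterval the trapezoid contributes (Δu_i/2)·[r(u_{i-1}) + r(u_i)].
Sum = 50.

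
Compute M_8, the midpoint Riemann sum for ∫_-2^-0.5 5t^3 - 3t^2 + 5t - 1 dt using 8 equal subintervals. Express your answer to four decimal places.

-38.5763

Δt = (-0.5 − (-2))/8 = 0.1875.
Midpoints: -1.90625, -1.71875, -1.53125, -1.34375, -1.15625, -0.96875, -0.78125, -0.59375.
f(-1.90625) = -1837209/32768, f(-1.71875) = -1436643/32768, f(-1.53125) = -1102389/32768, f(-1.34375) = -827967/32768, f(-1.15625) = -606897/32768, f(-0.96875) = -432699/32768, f(-0.78125) = -298893/32768, f(-0.59375) = -198999/32768.
Sum = Δt · [f(-1.90625) + f(-1.71875) + f(-1.53125) + ...].
Sum ≈ -38.5763.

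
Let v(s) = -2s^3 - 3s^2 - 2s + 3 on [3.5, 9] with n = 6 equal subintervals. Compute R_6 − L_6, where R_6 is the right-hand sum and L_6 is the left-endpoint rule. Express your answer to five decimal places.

-1457.04167

R_6 ≈ -4703.5598958.
L_6 ≈ -3246.5182292.
R_6 − L_6 ≈ -1457.04167.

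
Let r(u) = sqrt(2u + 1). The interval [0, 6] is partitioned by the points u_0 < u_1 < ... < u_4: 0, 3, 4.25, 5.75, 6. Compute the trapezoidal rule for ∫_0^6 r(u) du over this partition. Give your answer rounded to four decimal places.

14.9045

Subinterval widths: 3, 1.25, 1.5, 0.25.
r(0) ≈ 1.0000, r(3) ≈ 2.6458, r(4.25) ≈ 3.0822, r(5.75) ≈ 3.5355, r(6) ≈ 3.6056.
On each subinterval the trapezoid contributes (Δu_i/2)·[r(u_{i-1}) + r(u_i)].
Sum ≈ 14.9045.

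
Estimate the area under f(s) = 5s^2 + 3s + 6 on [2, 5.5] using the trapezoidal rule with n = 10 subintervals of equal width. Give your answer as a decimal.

324.690625

Δs = (5.5 − 2)/10 = 0.35.
f(2) = 32, f(2.35) = 40.6625, f(2.7) = 50.55, f(3.05) = 61.6625, f(3.4) = 74, f(3.75) = 87.5625, f(4.1) = 102.35, f(4.45) = 118.3625, f(4.8) = 135.6, f(5.15) = 154.0625, f(5.5) = 173.75.
T_10 = (Δs/2)·[f(s_0) + 2f(s_1) + ... + 2f(s_{9}) + f(s_10)].
Sum = 324.690625.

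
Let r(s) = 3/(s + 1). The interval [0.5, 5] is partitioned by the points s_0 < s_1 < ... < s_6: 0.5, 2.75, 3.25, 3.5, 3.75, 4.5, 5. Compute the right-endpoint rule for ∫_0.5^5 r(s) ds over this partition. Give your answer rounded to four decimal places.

3.1366

Subinterval widths: 2.25, 0.5, 0.25, 0.25, 0.75, 0.5.
Right endpoints: 2.75, 3.25, 3.5, 3.75, 4.5, 5.
r(2.75) = 0.8, r(3.25) = 12/17, r(3.5) = 2/3, r(3.75) = 12/19, r(4.5) = 6/11, r(5) = 0.5.
Sum = Σ Δs_i · r(s_i).
Sum ≈ 3.1366.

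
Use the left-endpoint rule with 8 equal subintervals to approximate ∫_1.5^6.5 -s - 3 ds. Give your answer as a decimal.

Δs = (6.5 − 1.5)/8 = 0.625.
Left endpoints: 1.5, 2.125, 2.75, 3.375, 4, 4.625, 5.25, 5.875.
f(1.5) = -4.5, f(2.125) = -5.125, f(2.75) = -5.75, f(3.375) = -6.375, f(4) = -7, f(4.625) = -7.625, f(5.25) = -8.25, f(5.875) = -8.875.
Sum = Δs · [f(1.5) + f(2.125) + f(2.75) + ...].
Sum = -33.4375.

-33.4375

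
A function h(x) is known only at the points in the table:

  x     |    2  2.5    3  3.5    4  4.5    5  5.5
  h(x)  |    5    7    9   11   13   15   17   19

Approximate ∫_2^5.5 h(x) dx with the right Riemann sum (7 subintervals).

45.5

Δx = 0.5.
Sum = 0.5·[7 + 9 + 11 + 13 + 15 + 17 + 19] = 45.5.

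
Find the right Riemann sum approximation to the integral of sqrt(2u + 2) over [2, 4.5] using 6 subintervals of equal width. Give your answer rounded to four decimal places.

Δu = (4.5 − 2)/6 = 5/12.
Right endpoints: 29/12, 17/6, 3.25, 11/3, 49/12, 4.5.
f(29/12) ≈ 2.6141, f(17/6) ≈ 2.7689, f(3.25) ≈ 2.9155, f(11/3) ≈ 3.0551, f(49/12) ≈ 3.1885, f(4.5) ≈ 3.3166.
Sum = Δu · [f(29/12) + f(17/6) + f(3.25) + ...].
Sum ≈ 7.4411.

7.4411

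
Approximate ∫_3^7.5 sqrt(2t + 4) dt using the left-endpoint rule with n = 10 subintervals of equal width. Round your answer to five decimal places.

Δt = (7.5 − 3)/10 = 0.45.
Left endpoints: 3, 3.45, 3.9, 4.35, 4.8, 5.25, 5.7, 6.15, 6.6, 7.05.
f(3) ≈ 3.16228, f(3.45) ≈ 3.30151, f(3.9) ≈ 3.43511, f(4.35) ≈ 3.56371, f(4.8) ≈ 3.68782, f(5.25) ≈ 3.80789, f(5.7) ≈ 3.92428, f(6.15) ≈ 4.03733, f(6.6) ≈ 4.14729, f(7.05) ≈ 4.25441.
Sum = Δt · [f(3) + f(3.45) + f(3.9) + ...].
Sum ≈ 16.79473.

16.79473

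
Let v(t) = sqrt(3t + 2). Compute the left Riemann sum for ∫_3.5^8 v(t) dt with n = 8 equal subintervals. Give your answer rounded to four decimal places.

Δt = (8 − 3.5)/8 = 0.5625.
Left endpoints: 3.5, 4.0625, 4.625, 5.1875, 5.75, 6.3125, 6.875, 7.4375.
v(3.5) ≈ 3.5355, v(4.0625) ≈ 3.7666, v(4.625) ≈ 3.9843, v(5.1875) ≈ 4.1908, v(5.75) ≈ 4.3875, v(6.3125) ≈ 4.5758, v(6.875) ≈ 4.7566, v(7.4375) ≈ 4.9308.
Sum = Δt · [v(3.5) + v(4.0625) + v(4.625) + ...].
Sum ≈ 19.1969.

19.1969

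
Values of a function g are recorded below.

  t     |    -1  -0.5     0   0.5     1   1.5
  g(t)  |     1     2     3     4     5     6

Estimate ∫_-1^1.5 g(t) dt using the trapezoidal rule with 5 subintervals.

8.75

Δt = 0.5.
T_5 = (0.5/2)·[1 + 2·2 + 2·3 + 2·4 + 2·5 + 6] = 8.75.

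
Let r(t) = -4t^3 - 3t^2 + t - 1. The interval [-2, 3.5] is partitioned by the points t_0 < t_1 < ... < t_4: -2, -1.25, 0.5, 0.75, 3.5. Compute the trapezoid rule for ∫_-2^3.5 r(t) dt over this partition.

Subinterval widths: 0.75, 1.75, 0.25, 2.75.
r(-2) = 17, r(-1.25) = 0.875, r(0.5) = -1.75, r(0.75) = -3.625, r(3.5) = -205.75.
On each subinterval the trapezoid contributes (Δt_i/2)·[r(t_{i-1}) + r(t_i)].
Sum = -282.625.

-282.625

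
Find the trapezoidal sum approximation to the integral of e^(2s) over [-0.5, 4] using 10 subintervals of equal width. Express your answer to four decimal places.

1589.5576

Δs = (4 − (-0.5))/10 = 0.45.
f(-0.5) ≈ 0.3679, f(-0.05) ≈ 0.9048, f(0.4) ≈ 2.2255, f(0.85) ≈ 5.4739, f(1.3) ≈ 13.4637, f(1.75) ≈ 33.1155, f(2.2) ≈ 81.4509, f(2.65) ≈ 200.3368, f(3.1) ≈ 492.7490, f(3.55) ≈ 1211.9671, f(4) ≈ 2980.9580.
T_10 = (Δs/2)·[f(s_0) + 2f(s_1) + ... + 2f(s_{9}) + f(s_10)].
Sum ≈ 1589.5576.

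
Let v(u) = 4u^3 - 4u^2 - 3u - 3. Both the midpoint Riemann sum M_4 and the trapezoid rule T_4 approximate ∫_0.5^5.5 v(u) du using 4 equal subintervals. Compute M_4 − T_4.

M_4 = 612.5.
T_4 = 675.
M_4 − T_4 = -62.5.

-62.5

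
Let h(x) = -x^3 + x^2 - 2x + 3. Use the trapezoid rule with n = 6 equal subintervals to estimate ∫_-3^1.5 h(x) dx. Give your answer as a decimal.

Δx = (1.5 − (-3))/6 = 0.75.
h(-3) = 45, h(-2.25) = 23.953125, h(-1.5) = 11.625, h(-0.75) = 5.484375, h(0) = 3, h(0.75) = 1.640625, h(1.5) = -1.125.
T_6 = (Δx/2)·[h(x_0) + 2h(x_1) + ... + 2h(x_{5}) + h(x_6)].
Sum = 50.73046875.

50.73046875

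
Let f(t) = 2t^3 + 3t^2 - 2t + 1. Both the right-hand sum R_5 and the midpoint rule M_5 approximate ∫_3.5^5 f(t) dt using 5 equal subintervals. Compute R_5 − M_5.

30.886875

R_5 = 338.91.
M_5 = 308.023125.
R_5 − M_5 = 30.886875.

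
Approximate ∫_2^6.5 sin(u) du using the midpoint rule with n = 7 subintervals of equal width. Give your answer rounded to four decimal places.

-1.4170

Δu = (6.5 − 2)/7 = 9/14.
Midpoints: 65/28, 83/28, 101/28, 4.25, 137/28, 155/28, 173/28.
f(65/28) ≈ 0.7313, f(83/28) ≈ 0.1764, f(101/28) ≈ -0.4489, f(4.25) ≈ -0.8950, f(137/28) ≈ -0.9838, f(155/28) ≈ -0.6798, f(173/28) ≈ -0.1044.
Sum = Δu · [f(65/28) + f(83/28) + f(101/28) + ...].
Sum ≈ -1.4170.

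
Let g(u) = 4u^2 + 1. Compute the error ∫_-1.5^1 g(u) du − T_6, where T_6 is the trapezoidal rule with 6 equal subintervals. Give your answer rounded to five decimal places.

Exact integral: ∫_-1.5^1 g(u) du ≈ 8.3333333.
T_6 ≈ 8.6226852.
Error ≈ 8.3333333 − 8.6226852 ≈ -0.28935.

-0.28935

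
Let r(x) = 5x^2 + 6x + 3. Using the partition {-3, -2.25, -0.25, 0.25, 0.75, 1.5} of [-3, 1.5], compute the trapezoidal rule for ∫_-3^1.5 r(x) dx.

51.453125

Subinterval widths: 0.75, 2, 0.5, 0.5, 0.75.
r(-3) = 30, r(-2.25) = 14.8125, r(-0.25) = 1.8125, r(0.25) = 4.8125, r(0.75) = 10.3125, r(1.5) = 23.25.
On each subinterval the trapezoid contributes (Δx_i/2)·[r(x_{i-1}) + r(x_i)].
Sum = 51.453125.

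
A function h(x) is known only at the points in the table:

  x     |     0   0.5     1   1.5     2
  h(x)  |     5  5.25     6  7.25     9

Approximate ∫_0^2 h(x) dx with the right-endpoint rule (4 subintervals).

13.75

Δx = 0.5.
Sum = 0.5·[5.25 + 6 + 7.25 + 9] = 13.75.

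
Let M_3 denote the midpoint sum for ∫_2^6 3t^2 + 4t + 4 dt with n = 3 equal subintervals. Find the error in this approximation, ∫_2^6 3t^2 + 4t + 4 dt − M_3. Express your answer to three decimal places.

Exact integral: ∫_2^6 f(t) dt = 288.
M_3 ≈ 286.22222.
Error ≈ 288 − 286.22222 ≈ 1.778.

1.778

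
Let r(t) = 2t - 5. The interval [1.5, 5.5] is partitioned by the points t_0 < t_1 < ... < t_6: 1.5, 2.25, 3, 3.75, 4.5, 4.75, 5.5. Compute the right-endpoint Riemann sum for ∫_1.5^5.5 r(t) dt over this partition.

10.875

Subinterval widths: 0.75, 0.75, 0.75, 0.75, 0.25, 0.75.
Right endpoints: 2.25, 3, 3.75, 4.5, 4.75, 5.5.
r(2.25) = -0.5, r(3) = 1, r(3.75) = 2.5, r(4.5) = 4, r(4.75) = 4.5, r(5.5) = 6.
Sum = Σ Δt_i · r(t_i).
Sum = 10.875.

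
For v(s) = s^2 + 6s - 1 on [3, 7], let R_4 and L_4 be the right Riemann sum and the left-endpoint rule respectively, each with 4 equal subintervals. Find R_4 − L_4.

R_4 = 254.
L_4 = 190.
R_4 − L_4 = 64.

64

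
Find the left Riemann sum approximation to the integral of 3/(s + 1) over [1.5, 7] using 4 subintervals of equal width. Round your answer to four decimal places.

4.1229

Δs = (7 − 1.5)/4 = 1.375.
Left endpoints: 1.5, 2.875, 4.25, 5.625.
f(1.5) = 1.2, f(2.875) = 24/31, f(4.25) = 4/7, f(5.625) = 24/53.
Sum = Δs · [f(1.5) + f(2.875) + f(4.25) + f(5.625)].
Sum ≈ 4.1229.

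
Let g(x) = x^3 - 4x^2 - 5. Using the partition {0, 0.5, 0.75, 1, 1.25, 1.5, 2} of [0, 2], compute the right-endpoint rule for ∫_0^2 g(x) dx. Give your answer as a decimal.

-18.125

Subinterval widths: 0.5, 0.25, 0.25, 0.25, 0.25, 0.5.
Right endpoints: 0.5, 0.75, 1, 1.25, 1.5, 2.
g(0.5) = -5.875, g(0.75) = -6.828125, g(1) = -8, g(1.25) = -9.296875, g(1.5) = -10.625, g(2) = -13.
Sum = Σ Δx_i · g(x_i).
Sum = -18.125.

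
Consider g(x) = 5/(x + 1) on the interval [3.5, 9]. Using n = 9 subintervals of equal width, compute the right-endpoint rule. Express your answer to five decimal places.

3.81192

Δx = (9 − 3.5)/9 = 11/18.
Right endpoints: 37/9, 85/18, 16/3, 107/18, 59/9, 43/6, 70/9, 151/18, 9.
g(37/9) = 45/46, g(85/18) = 90/103, g(16/3) = 15/19, g(107/18) = 0.72, g(59/9) = 45/68, g(43/6) = 30/49, g(70/9) = 45/79, g(151/18) = 90/169, g(9) = 0.5.
Sum = Δx · [g(37/9) + g(85/18) + g(16/3) + ...].
Sum ≈ 3.81192.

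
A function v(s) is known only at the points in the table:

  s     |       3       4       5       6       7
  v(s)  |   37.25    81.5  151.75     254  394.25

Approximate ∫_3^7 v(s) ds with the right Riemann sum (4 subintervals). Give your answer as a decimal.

Δs = 1.
Sum = 1·[81.5 + 151.75 + 254 + 394.25] = 881.5.

881.5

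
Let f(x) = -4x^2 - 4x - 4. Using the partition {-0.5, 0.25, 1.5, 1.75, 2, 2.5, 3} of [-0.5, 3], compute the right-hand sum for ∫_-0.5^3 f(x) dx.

Subinterval widths: 0.75, 1.25, 0.25, 0.25, 0.5, 0.5.
Right endpoints: 0.25, 1.5, 1.75, 2, 2.5, 3.
f(0.25) = -5.25, f(1.5) = -19, f(1.75) = -23.25, f(2) = -28, f(2.5) = -39, f(3) = -52.
Sum = Σ Δx_i · f(x_i).
Sum = -86.

-86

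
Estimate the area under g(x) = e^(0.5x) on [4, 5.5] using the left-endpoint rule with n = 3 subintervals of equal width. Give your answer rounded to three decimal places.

Δx = (5.5 − 4)/3 = 0.5.
Left endpoints: 4, 4.5, 5.
g(4) ≈ 7.389, g(4.5) ≈ 9.488, g(5) ≈ 12.182.
Sum = Δx · [g(4) + g(4.5) + g(5)].
Sum ≈ 14.530.

14.530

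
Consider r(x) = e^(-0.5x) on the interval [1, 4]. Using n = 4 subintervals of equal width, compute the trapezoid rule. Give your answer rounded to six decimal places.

Δx = (4 − 1)/4 = 0.75.
r(1) ≈ 0.606531, r(1.75) ≈ 0.416862, r(2.5) ≈ 0.286505, r(3.25) ≈ 0.196912, r(4) ≈ 0.135335.
T_4 = (Δx/2)·[r(x_0) + 2r(x_1) + 2r(x_2) + 2r(x_3) + r(x_4)].
Sum ≈ 0.953409.

0.953409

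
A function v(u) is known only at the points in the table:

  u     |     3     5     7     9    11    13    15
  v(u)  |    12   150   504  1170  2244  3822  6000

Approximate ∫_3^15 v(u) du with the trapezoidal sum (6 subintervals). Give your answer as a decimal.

21792

Δu = 2.
T_6 = (2/2)·[12 + 2·150 + 2·504 + 2·1170 + 2·2244 + 2·3822 + 6000] = 21792.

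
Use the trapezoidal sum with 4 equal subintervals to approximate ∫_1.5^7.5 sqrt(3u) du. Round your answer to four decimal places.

Δu = (7.5 − 1.5)/4 = 1.5.
f(1.5) ≈ 2.1213, f(3) ≈ 3.0000, f(4.5) ≈ 3.6742, f(6) ≈ 4.2426, f(7.5) ≈ 4.7434.
T_4 = (Δu/2)·[f(u_0) + 2f(u_1) + 2f(u_2) + 2f(u_3) + f(u_4)].
Sum ≈ 21.5239.

21.5239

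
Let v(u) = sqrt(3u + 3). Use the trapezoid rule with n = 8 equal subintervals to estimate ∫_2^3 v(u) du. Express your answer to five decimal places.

Δu = (3 − 2)/8 = 0.125.
v(2) ≈ 3.00000, v(2.125) ≈ 3.06186, v(2.25) ≈ 3.12250, v(2.375) ≈ 3.18198, v(2.5) ≈ 3.24037, v(2.625) ≈ 3.29773, v(2.75) ≈ 3.35410, v(2.875) ≈ 3.40955, v(3) ≈ 3.46410.
T_8 = (Δu/2)·[v(u_0) + 2v(u_1) + ... + 2v(u_{7}) + v(u_8)].
Sum ≈ 3.23752.

3.23752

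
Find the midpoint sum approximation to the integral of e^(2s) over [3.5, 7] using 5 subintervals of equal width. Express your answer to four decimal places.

554358.9677

Δs = (7 − 3.5)/5 = 0.7.
Midpoints: 3.85, 4.55, 5.25, 5.95, 6.65.
f(3.85) ≈ 2208.3480, f(4.55) ≈ 8955.2927, f(5.25) ≈ 36315.5027, f(5.95) ≈ 147266.6252, f(6.65) ≈ 597195.6138.
Sum = Δs · [f(3.85) + f(4.55) + f(5.25) + f(5.95) + f(6.65)].
Sum ≈ 554358.9677.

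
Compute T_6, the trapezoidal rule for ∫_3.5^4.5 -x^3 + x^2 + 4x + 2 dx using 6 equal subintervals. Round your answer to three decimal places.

-30.968

Δx = (4.5 − 3.5)/6 = 1/6.
f(3.5) = -14.625, f(11/3) = -518/27, f(23/6) = -5249/216, f(4) = -30, f(25/6) = -7843/216, f(13/3) = -1168/27, f(4.5) = -50.875.
T_6 = (Δx/2)·[f(x_0) + 2f(x_1) + ... + 2f(x_{5}) + f(x_6)].
Sum ≈ -30.968.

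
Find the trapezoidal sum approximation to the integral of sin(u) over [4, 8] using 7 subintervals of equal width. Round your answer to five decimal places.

Δu = (8 − 4)/7 = 4/7.
f(4) ≈ -0.75680, f(32/7) ≈ -0.99008, f(36/7) ≈ -0.90877, f(40/7) ≈ -0.53871, f(44/7) ≈ 0.00253, f(48/7) ≈ 0.54296, f(52/7) ≈ 0.91087, f(8) ≈ 0.98936.
T_7 = (Δu/2)·[f(u_0) + 2f(u_1) + ... + 2f(u_{6}) + f(u_7)].
Sum ≈ -0.49424.

-0.49424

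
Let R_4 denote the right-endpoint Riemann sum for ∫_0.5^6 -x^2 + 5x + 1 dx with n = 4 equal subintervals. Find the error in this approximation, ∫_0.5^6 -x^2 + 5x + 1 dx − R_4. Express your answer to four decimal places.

Exact integral: ∫_0.5^6 f(x) dx ≈ 22.916667.
R_4 = 15.51171875.
Error ≈ 22.916667 − 15.51171875 ≈ 7.4049.

7.4049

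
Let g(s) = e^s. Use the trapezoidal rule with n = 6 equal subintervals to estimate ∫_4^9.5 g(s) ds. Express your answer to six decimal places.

14224.003695

Δs = (9.5 − 4)/6 = 11/12.
g(4) ≈ 54.598150, g(59/12) ≈ 136.546698, g(35/6) ≈ 341.495101, g(6.75) ≈ 854.058763, g(23/3) ≈ 2135.949733, g(103/12) ≈ 5341.882155, g(9.5) ≈ 13359.726830.
T_6 = (Δs/2)·[g(s_0) + 2g(s_1) + ... + 2g(s_{5}) + g(s_6)].
Sum ≈ 14224.003695.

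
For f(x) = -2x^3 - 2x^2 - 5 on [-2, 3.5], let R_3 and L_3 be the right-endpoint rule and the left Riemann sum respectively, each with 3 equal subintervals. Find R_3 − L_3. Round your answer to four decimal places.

-216.7917

R_3 ≈ -256.870370.
L_3 ≈ -40.078704.
R_3 − L_3 ≈ -216.7917.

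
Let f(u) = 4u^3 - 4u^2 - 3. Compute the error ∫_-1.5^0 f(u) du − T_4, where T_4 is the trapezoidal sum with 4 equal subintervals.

0.45703125

Exact integral: ∫_-1.5^0 f(u) du = -14.0625.
T_4 = -14.51953125.
Error = -14.0625 − (-14.51953125) = 0.45703125.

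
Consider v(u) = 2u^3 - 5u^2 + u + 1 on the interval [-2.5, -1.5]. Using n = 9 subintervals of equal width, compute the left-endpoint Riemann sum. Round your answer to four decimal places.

Δu = (-1.5 − (-2.5))/9 = 1/9.
Left endpoints: -2.5, -43/18, -41/18, -13/6, -37/18, -35/18, -11/6, -31/18, -29/18.
v(-2.5) = -64, v(-43/18) = -83381/1458, v(-41/18) = -37073/729, v(-13/6) = -2429/54, v(-37/18) = -28834/729, v(-35/18) = -50377/1458, v(-11/6) = -809/27, v(-31/18) = -37571/1458, v(-29/18) = -16004/729.
Sum = Δu · [v(-2.5) + v(-43/18) + v(-41/18) + ...].
Sum ≈ -40.9794.

-40.9794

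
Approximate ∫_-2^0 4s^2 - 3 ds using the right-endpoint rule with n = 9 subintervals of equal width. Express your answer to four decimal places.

2.9547

Δs = (0 − (-2))/9 = 2/9.
Right endpoints: -16/9, -14/9, -4/3, -10/9, -8/9, -2/3, -4/9, -2/9, 0.
f(-16/9) = 781/81, f(-14/9) = 541/81, f(-4/3) = 37/9, f(-10/9) = 157/81, f(-8/9) = 13/81, f(-2/3) = -11/9, f(-4/9) = -179/81, f(-2/9) = -227/81, f(0) = -3.
Sum = Δs · [f(-16/9) + f(-14/9) + f(-4/3) + ...].
Sum ≈ 2.9547.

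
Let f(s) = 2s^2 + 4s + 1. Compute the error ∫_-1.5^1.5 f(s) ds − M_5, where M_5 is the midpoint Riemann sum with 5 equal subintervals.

0.18

Exact integral: ∫_-1.5^1.5 f(s) ds = 7.5.
M_5 = 7.32.
Error = 7.5 − 7.32 = 0.18.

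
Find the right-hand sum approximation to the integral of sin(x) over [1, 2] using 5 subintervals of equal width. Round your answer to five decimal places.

0.96004

Δx = (2 − 1)/5 = 0.2.
Right endpoints: 1.2, 1.4, 1.6, 1.8, 2.
f(1.2) ≈ 0.93204, f(1.4) ≈ 0.98545, f(1.6) ≈ 0.99957, f(1.8) ≈ 0.97385, f(2) ≈ 0.90930.
Sum = Δx · [f(1.2) + f(1.4) + f(1.6) + f(1.8) + f(2)].
Sum ≈ 0.96004.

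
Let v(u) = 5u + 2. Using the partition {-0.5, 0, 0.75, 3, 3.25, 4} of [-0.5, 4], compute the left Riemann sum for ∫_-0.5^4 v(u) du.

32.125

Subinterval widths: 0.5, 0.75, 2.25, 0.25, 0.75.
Left endpoints: -0.5, 0, 0.75, 3, 3.25.
v(-0.5) = -0.5, v(0) = 2, v(0.75) = 5.75, v(3) = 17, v(3.25) = 18.25.
Sum = Σ Δu_i · v(u_i).
Sum = 32.125.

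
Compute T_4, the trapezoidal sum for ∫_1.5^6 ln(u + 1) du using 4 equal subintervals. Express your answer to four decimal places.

Δu = (6 − 1.5)/4 = 1.125.
f(1.5) ≈ 0.9163, f(2.625) ≈ 1.2879, f(3.75) ≈ 1.5581, f(4.875) ≈ 1.7707, f(6) ≈ 1.9459.
T_4 = (Δu/2)·[f(u_0) + 2f(u_1) + 2f(u_2) + 2f(u_3) + f(u_4)].
Sum ≈ 6.8038.

6.8038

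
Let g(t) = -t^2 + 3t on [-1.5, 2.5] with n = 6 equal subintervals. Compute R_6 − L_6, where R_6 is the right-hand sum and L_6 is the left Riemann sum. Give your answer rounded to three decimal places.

5.333

R_6 ≈ 2.03704.
L_6 ≈ -3.29630.
R_6 − L_6 ≈ 5.333.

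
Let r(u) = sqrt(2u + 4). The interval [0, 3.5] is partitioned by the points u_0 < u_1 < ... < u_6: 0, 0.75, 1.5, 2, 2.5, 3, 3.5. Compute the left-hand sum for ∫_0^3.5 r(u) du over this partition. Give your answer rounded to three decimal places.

9.077

Subinterval widths: 0.75, 0.75, 0.5, 0.5, 0.5, 0.5.
Left endpoints: 0, 0.75, 1.5, 2, 2.5, 3.
r(0) ≈ 2.000, r(0.75) ≈ 2.345, r(1.5) ≈ 2.646, r(2) ≈ 2.828, r(2.5) ≈ 3.000, r(3) ≈ 3.162.
Sum = Σ Δu_i · r(u_i).
Sum ≈ 9.077.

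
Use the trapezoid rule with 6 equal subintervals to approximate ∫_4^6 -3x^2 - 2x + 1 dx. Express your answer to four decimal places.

Δx = (6 − 4)/6 = 1/3.
f(4) = -55, f(13/3) = -64, f(14/3) = -221/3, f(5) = -84, f(16/3) = -95, f(17/3) = -320/3, f(6) = -119.
T_6 = (Δx/2)·[f(x_0) + 2f(x_1) + ... + 2f(x_{5}) + f(x_6)].
Sum ≈ -170.1111.

-170.1111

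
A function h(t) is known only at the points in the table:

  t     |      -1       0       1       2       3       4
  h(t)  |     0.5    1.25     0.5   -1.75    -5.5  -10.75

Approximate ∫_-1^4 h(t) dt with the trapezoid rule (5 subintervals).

Δt = 1.
T_5 = (1/2)·[0.5 + 2·1.25 + 2·0.5 + 2·(-1.75) + 2·(-5.5) + (-10.75)] = -10.625.

-10.625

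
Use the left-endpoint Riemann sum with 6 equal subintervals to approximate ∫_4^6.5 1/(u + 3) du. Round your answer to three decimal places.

Δu = (6.5 − 4)/6 = 5/12.
Left endpoints: 4, 53/12, 29/6, 5.25, 17/3, 73/12.
f(4) = 1/7, f(53/12) = 12/89, f(29/6) = 6/47, f(5.25) = 4/33, f(17/3) = 3/26, f(73/12) = 12/109.
Sum = Δu · [f(4) + f(53/12) + f(29/6) + ...].
Sum ≈ 0.313.

0.313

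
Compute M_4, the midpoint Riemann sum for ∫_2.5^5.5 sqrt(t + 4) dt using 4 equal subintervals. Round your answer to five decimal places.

8.47356

Δt = (5.5 − 2.5)/4 = 0.75.
Midpoints: 2.875, 3.625, 4.375, 5.125.
f(2.875) ≈ 2.62202, f(3.625) ≈ 2.76134, f(4.375) ≈ 2.89396, f(5.125) ≈ 3.02076.
Sum = Δt · [f(2.875) + f(3.625) + f(4.375) + f(5.125)].
Sum ≈ 8.47356.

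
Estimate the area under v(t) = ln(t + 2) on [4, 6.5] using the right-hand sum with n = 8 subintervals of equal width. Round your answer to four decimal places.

Δt = (6.5 − 4)/8 = 0.3125.
Right endpoints: 4.3125, 4.625, 4.9375, 5.25, 5.5625, 5.875, 6.1875, 6.5.
v(4.3125) ≈ 1.8425, v(4.625) ≈ 1.8909, v(4.9375) ≈ 1.9369, v(5.25) ≈ 1.9810, v(5.5625) ≈ 2.0232, v(5.875) ≈ 2.0637, v(6.1875) ≈ 2.1026, v(6.5) ≈ 2.1401.
Sum = Δt · [v(4.3125) + v(4.625) + v(4.9375) + ...].
Sum ≈ 4.9940.

4.9940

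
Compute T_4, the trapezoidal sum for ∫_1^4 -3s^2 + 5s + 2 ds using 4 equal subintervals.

-20.34375

Δs = (4 − 1)/4 = 0.75.
f(1) = 4, f(1.75) = 1.5625, f(2.5) = -4.25, f(3.25) = -13.4375, f(4) = -26.
T_4 = (Δs/2)·[f(s_0) + 2f(s_1) + 2f(s_2) + 2f(s_3) + f(s_4)].
Sum = -20.34375.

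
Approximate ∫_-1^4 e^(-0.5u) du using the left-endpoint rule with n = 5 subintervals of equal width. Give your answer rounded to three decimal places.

3.846

Δu = (4 − (-1))/5 = 1.
Left endpoints: -1, 0, 1, 2, 3.
f(-1) ≈ 1.649, f(0) ≈ 1.000, f(1) ≈ 0.607, f(2) ≈ 0.368, f(3) ≈ 0.223.
Sum = Δu · [f(-1) + f(0) + f(1) + f(2) + f(3)].
Sum ≈ 3.846.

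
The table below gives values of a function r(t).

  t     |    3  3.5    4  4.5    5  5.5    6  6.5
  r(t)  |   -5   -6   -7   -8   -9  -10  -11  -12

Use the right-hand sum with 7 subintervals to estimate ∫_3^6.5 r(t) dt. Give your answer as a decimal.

Δt = 0.5.
Sum = 0.5·[(-6) + (-7) + (-8) + (-9) + (-10) + (-11) + (-12)] = -31.5.

-31.5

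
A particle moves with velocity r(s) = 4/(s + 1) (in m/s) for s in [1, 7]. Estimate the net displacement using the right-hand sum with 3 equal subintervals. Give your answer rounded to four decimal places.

Δs = (7 − 1)/3 = 2.
Right endpoints: 3, 5, 7.
r(3) = 1, r(5) = 2/3, r(7) = 0.5.
Sum = Δs · [r(3) + r(5) + r(7)].
Sum ≈ 4.3333.

4.3333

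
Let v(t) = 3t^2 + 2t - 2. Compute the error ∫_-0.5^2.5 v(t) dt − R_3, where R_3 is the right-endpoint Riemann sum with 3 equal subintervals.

Exact integral: ∫_-0.5^2.5 v(t) dt = 15.75.
R_3 = 29.25.
Error = 15.75 − 29.25 = -13.5.

-13.5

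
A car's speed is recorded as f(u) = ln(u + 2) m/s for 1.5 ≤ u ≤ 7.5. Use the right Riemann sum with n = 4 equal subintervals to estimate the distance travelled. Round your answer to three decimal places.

Δu = (7.5 − 1.5)/4 = 1.5.
Right endpoints: 3, 4.5, 6, 7.5.
f(3) ≈ 1.609, f(4.5) ≈ 1.872, f(6) ≈ 2.079, f(7.5) ≈ 2.251.
Sum = Δu · [f(3) + f(4.5) + f(6) + f(7.5)].
Sum ≈ 11.718.

11.718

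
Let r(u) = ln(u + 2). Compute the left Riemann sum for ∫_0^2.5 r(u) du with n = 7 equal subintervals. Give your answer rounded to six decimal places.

Δu = (2.5 − 0)/7 = 5/14.
Left endpoints: 0, 5/14, 5/7, 15/14, 10/7, 25/14, 15/7.
r(0) ≈ 0.693147, r(5/14) ≈ 0.857450, r(5/7) ≈ 0.998529, r(15/14) ≈ 1.122143, r(10/7) ≈ 1.232144, r(25/14) ≈ 1.331235, r(15/7) ≈ 1.421386.
Sum = Δu · [r(0) + r(5/14) + r(5/7) + ...].
Sum ≈ 2.734297.

2.734297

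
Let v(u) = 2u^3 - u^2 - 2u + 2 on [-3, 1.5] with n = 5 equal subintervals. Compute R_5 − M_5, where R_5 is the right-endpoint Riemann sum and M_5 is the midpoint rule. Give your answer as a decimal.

R_5 = -9.36.
M_5 = -30.673125.
R_5 − M_5 = 21.313125.

21.313125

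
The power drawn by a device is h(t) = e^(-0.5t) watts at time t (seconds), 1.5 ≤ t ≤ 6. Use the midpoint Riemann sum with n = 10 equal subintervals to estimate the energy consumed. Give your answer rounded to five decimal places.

Δt = (6 − 1.5)/10 = 0.45.
Midpoints: 1.725, 2.175, 2.625, 3.075, 3.525, 3.975, 4.425, 4.875, 5.325, 5.775.
h(1.725) ≈ 0.42211, h(2.175) ≈ 0.33706, h(2.625) ≈ 0.26915, h(3.075) ≈ 0.21492, h(3.525) ≈ 0.17162, h(3.975) ≈ 0.13704, h(4.425) ≈ 0.10943, h(4.875) ≈ 0.08738, h(5.325) ≈ 0.06977, h(5.775) ≈ 0.05572.
Sum = Δt · [h(1.725) + h(2.175) + h(2.625) + ...].
Sum ≈ 0.84338.

0.84338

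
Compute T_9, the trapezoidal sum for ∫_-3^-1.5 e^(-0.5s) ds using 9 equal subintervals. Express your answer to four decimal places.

Δs = (-1.5 − (-3))/9 = 1/6.
f(-3) ≈ 4.4817, f(-17/6) ≈ 4.1234, f(-8/3) ≈ 3.7937, f(-2.5) ≈ 3.4903, f(-7/3) ≈ 3.2113, f(-13/6) ≈ 2.9545, f(-2) ≈ 2.7183, f(-11/6) ≈ 2.5009, f(-5/3) ≈ 2.3010, f(-1.5) ≈ 2.1170.
T_9 = (Δs/2)·[f(s_0) + 2f(s_1) + ... + 2f(s_{8}) + f(s_9)].
Sum ≈ 4.7321.

4.7321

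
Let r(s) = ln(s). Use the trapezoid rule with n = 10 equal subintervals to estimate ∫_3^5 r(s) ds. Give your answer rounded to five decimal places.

Δs = (5 − 3)/10 = 0.2.
r(3) ≈ 1.09861, r(3.2) ≈ 1.16315, r(3.4) ≈ 1.22378, r(3.6) ≈ 1.28093, r(3.8) ≈ 1.33500, r(4) ≈ 1.38629, r(4.2) ≈ 1.43508, r(4.4) ≈ 1.48160, r(4.6) ≈ 1.52606, r(4.8) ≈ 1.56862, r(5) ≈ 1.60944.
T_10 = (Δs/2)·[r(s_0) + 2r(s_1) + ... + 2r(s_{9}) + r(s_10)].
Sum ≈ 2.75091.

2.75091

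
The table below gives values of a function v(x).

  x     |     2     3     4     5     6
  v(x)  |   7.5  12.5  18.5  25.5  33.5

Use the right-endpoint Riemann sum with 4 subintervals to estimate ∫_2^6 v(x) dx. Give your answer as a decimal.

Δx = 1.
Sum = 1·[12.5 + 18.5 + 25.5 + 33.5] = 90.

90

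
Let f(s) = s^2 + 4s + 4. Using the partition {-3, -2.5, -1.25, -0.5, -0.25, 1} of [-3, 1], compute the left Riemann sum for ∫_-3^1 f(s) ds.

5.625

Subinterval widths: 0.5, 1.25, 0.75, 0.25, 1.25.
Left endpoints: -3, -2.5, -1.25, -0.5, -0.25.
f(-3) = 1, f(-2.5) = 0.25, f(-1.25) = 0.5625, f(-0.5) = 2.25, f(-0.25) = 3.0625.
Sum = Σ Δs_i · f(s_i).
Sum = 5.625.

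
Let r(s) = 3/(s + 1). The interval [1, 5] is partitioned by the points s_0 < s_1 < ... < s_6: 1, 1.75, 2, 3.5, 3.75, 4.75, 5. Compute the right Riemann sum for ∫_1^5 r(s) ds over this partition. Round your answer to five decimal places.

2.87282

Subinterval widths: 0.75, 0.25, 1.5, 0.25, 1, 0.25.
Right endpoints: 1.75, 2, 3.5, 3.75, 4.75, 5.
r(1.75) = 12/11, r(2) = 1, r(3.5) = 2/3, r(3.75) = 12/19, r(4.75) = 12/23, r(5) = 0.5.
Sum = Σ Δs_i · r(s_i).
Sum ≈ 2.87282.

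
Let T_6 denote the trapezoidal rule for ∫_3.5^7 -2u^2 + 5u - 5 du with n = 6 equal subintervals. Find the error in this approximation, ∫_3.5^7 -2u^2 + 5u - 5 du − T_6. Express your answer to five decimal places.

Exact integral: ∫_3.5^7 f(u) du ≈ -125.7083333.
T_6 ≈ -126.1053241.
Error ≈ -125.7083333 − (-126.1053241) ≈ 0.39699.

0.39699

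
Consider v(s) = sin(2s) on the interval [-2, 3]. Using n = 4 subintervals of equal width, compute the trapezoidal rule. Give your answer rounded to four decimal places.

Δs = (3 − (-2))/4 = 1.25.
v(-2) ≈ 0.7568, v(-0.75) ≈ -0.9975, v(0.5) ≈ 0.8415, v(1.75) ≈ -0.3508, v(3) ≈ -0.2794.
T_4 = (Δs/2)·[v(s_0) + 2v(s_1) + 2v(s_2) + 2v(s_3) + v(s_4)].
Sum ≈ -0.3351.

-0.3351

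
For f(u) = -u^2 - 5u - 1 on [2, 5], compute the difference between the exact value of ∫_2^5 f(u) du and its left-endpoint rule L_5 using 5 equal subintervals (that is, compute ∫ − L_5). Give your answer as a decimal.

-10.62

Exact integral: ∫_2^5 f(u) du = -94.5.
L_5 = -83.88.
Error = -94.5 − (-83.88) = -10.62.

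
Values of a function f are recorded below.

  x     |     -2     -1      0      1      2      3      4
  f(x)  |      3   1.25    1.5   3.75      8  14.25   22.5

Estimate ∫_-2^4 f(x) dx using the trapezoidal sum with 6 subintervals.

41.5

Δx = 1.
T_6 = (1/2)·[3 + 2·1.25 + 2·1.5 + 2·3.75 + 2·8 + 2·14.25 + 22.5] = 41.5.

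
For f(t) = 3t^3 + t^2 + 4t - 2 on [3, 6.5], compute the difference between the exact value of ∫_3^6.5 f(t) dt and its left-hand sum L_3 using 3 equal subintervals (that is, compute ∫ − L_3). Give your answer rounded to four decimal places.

Exact integral: ∫_3^6.5 f(t) dt ≈ 1420.088542.
L_3 ≈ 993.918981.
Error ≈ 1420.088542 − 993.918981 ≈ 426.1696.

426.1696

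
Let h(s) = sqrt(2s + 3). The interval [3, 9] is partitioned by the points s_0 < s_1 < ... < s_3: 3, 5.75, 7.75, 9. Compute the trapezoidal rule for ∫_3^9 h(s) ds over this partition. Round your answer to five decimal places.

23.02223

Subinterval widths: 2.75, 2, 1.25.
h(3) ≈ 3.00000, h(5.75) ≈ 3.80789, h(7.75) ≈ 4.30116, h(9) ≈ 4.58258.
On each subinterval the trapezoid contributes (Δs_i/2)·[h(s_{i-1}) + h(s_i)].
Sum ≈ 23.02223.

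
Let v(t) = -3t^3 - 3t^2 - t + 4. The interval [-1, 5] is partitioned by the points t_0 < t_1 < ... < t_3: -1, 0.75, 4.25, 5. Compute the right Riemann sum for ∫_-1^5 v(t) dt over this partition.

Subinterval widths: 1.75, 3.5, 0.75.
Right endpoints: 0.75, 4.25, 5.
v(0.75) = 0.296875, v(4.25) = -284.734375, v(5) = -451.
Sum = Σ Δt_i · v(t_i).
Sum = -1334.30078125.

-1334.30078125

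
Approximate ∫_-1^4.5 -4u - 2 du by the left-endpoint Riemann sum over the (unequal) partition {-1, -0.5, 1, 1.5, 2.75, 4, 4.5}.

Subinterval widths: 0.5, 1.5, 0.5, 1.25, 1.25, 0.5.
Left endpoints: -1, -0.5, 1, 1.5, 2.75, 4.
f(-1) = 2, f(-0.5) = 0, f(1) = -6, f(1.5) = -8, f(2.75) = -13, f(4) = -18.
Sum = Σ Δu_i · f(u_i).
Sum = -37.25.

-37.25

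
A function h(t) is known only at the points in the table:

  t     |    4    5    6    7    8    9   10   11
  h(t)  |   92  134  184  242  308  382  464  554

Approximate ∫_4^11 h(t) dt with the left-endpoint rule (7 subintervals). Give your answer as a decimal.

1806

Δt = 1.
Sum = 1·[92 + 134 + 184 + 242 + 308 + 382 + 464] = 1806.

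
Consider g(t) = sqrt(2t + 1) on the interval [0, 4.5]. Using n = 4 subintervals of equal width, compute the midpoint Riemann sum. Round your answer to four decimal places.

Δt = (4.5 − 0)/4 = 1.125.
Midpoints: 0.5625, 1.6875, 2.8125, 3.9375.
g(0.5625) ≈ 1.4577, g(1.6875) ≈ 2.0917, g(2.8125) ≈ 2.5739, g(3.9375) ≈ 2.9791.
Sum = Δt · [g(0.5625) + g(1.6875) + g(2.8125) + g(3.9375)].
Sum ≈ 10.2402.

10.2402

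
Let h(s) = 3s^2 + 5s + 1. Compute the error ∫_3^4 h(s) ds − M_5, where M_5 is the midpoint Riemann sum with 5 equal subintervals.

Exact integral: ∫_3^4 h(s) ds = 55.5.
M_5 = 55.49.
Error = 55.5 − 55.49 = 0.01.

0.01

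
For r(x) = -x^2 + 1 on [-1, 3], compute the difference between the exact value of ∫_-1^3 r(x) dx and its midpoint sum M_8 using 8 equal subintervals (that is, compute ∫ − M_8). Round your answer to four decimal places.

-0.0833

Exact integral: ∫_-1^3 r(x) dx ≈ -5.333333.
M_8 = -5.25.
Error ≈ -5.333333 − (-5.25) ≈ -0.0833.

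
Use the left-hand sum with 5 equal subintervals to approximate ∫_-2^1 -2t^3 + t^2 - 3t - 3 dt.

Δt = (1 − (-2))/5 = 0.6.
Left endpoints: -2, -1.4, -0.8, -0.2, 0.4.
f(-2) = 23, f(-1.4) = 8.648, f(-0.8) = 1.064, f(-0.2) = -2.344, f(0.4) = -4.168.
Sum = Δt · [f(-2) + f(-1.4) + f(-0.8) + f(-0.2) + f(0.4)].
Sum = 15.72.

15.72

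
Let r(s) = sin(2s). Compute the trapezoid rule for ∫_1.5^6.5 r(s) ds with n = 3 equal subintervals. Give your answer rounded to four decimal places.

Δs = (6.5 − 1.5)/3 = 5/3.
r(1.5) ≈ 0.1411, r(19/6) ≈ 0.0501, r(29/6) ≈ -0.2395, r(6.5) ≈ 0.4202.
T_3 = (Δs/2)·[r(s_0) + 2r(s_1) + 2r(s_2) + r(s_3)].
Sum ≈ 0.1521.

0.1521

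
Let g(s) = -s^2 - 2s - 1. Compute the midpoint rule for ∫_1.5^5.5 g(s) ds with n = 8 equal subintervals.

Δs = (5.5 − 1.5)/8 = 0.5.
Midpoints: 1.75, 2.25, 2.75, 3.25, 3.75, 4.25, 4.75, 5.25.
g(1.75) = -7.5625, g(2.25) = -10.5625, g(2.75) = -14.0625, g(3.25) = -18.0625, g(3.75) = -22.5625, g(4.25) = -27.5625, g(4.75) = -33.0625, g(5.25) = -39.0625.
Sum = Δs · [g(1.75) + g(2.25) + g(2.75) + ...].
Sum = -86.25.

-86.25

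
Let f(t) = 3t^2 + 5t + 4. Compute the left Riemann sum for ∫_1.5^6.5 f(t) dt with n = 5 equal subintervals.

321.25

Δt = (6.5 − 1.5)/5 = 1.
Left endpoints: 1.5, 2.5, 3.5, 4.5, 5.5.
f(1.5) = 18.25, f(2.5) = 35.25, f(3.5) = 58.25, f(4.5) = 87.25, f(5.5) = 122.25.
Sum = Δt · [f(1.5) + f(2.5) + f(3.5) + f(4.5) + f(5.5)].
Sum = 321.25.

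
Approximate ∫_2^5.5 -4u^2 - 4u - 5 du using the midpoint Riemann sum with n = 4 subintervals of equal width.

Δu = (5.5 − 2)/4 = 0.875.
Midpoints: 2.4375, 3.3125, 4.1875, 5.0625.
f(2.4375) = -38.515625, f(3.3125) = -62.140625, f(4.1875) = -91.890625, f(5.0625) = -127.765625.
Sum = Δu · [f(2.4375) + f(3.3125) + f(4.1875) + f(5.0625)].
Sum = -280.2734375.

-280.2734375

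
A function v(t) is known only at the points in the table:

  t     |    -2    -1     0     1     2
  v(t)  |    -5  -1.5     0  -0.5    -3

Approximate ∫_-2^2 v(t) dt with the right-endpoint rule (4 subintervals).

-5

Δt = 1.
Sum = 1·[(-1.5) + 0 + (-0.5) + (-3)] = -5.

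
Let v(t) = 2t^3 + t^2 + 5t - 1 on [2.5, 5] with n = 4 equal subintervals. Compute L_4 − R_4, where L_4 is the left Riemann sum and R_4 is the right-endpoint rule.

-156.25

L_4 ≈ 299.50195312.
R_4 ≈ 455.75195312.
L_4 − R_4 = -156.25.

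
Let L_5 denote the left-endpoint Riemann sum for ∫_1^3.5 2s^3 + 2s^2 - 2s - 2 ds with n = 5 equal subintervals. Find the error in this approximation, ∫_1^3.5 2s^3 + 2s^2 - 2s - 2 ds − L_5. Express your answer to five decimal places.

Exact integral: ∫_1^3.5 f(s) ds ≈ 86.1979167.
L_5 = 62.5.
Error ≈ 86.1979167 − 62.5 ≈ 23.69792.

23.69792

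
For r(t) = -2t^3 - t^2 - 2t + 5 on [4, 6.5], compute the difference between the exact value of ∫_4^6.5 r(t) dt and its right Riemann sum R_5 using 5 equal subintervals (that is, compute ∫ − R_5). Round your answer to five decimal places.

116.51042

Exact integral: ∫_4^6.5 r(t) dt ≈ -848.4895833.
R_5 = -965.
Error ≈ -848.4895833 − (-965) ≈ 116.51042.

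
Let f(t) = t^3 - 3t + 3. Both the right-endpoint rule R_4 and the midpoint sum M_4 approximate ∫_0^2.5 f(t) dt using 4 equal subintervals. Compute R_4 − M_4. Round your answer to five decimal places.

3.45459

R_4 ≈ 11.0400391.
M_4 ≈ 7.5854492.
R_4 − M_4 ≈ 3.45459.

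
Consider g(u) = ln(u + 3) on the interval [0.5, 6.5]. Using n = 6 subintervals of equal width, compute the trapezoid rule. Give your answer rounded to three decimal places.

10.988

Δu = (6.5 − 0.5)/6 = 1.
g(0.5) ≈ 1.253, g(1.5) ≈ 1.504, g(2.5) ≈ 1.705, g(3.5) ≈ 1.872, g(4.5) ≈ 2.015, g(5.5) ≈ 2.140, g(6.5) ≈ 2.251.
T_6 = (Δu/2)·[g(u_0) + 2g(u_1) + ... + 2g(u_{5}) + g(u_6)].
Sum ≈ 10.988.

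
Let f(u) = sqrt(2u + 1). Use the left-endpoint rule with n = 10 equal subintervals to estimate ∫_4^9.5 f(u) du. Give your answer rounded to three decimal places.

Δu = (9.5 − 4)/10 = 0.55.
Left endpoints: 4, 4.55, 5.1, 5.65, 6.2, 6.75, 7.3, 7.85, 8.4, 8.95.
f(4) ≈ 3.000, f(4.55) ≈ 3.178, f(5.1) ≈ 3.347, f(5.65) ≈ 3.507, f(6.2) ≈ 3.661, f(6.75) ≈ 3.808, f(7.3) ≈ 3.950, f(7.85) ≈ 4.087, f(8.4) ≈ 4.219, f(8.95) ≈ 4.347.
Sum = Δu · [f(4) + f(4.55) + f(5.1) + ...].
Sum ≈ 20.407.

20.407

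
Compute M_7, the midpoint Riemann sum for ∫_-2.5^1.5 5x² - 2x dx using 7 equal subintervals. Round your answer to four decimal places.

Δx = (1.5 − (-2.5))/7 = 4/7.
Midpoints: -31/14, -23/14, -15/14, -0.5, 1/14, 9/14, 17/14.
f(-31/14) = 5673/196, f(-23/14) = 3289/196, f(-15/14) = 1545/196, f(-0.5) = 2.25, f(1/14) = -23/196, f(9/14) = 153/196, f(17/14) = 969/196.
Sum = Δx · [f(-31/14) + f(-23/14) + f(-15/14) + ...].
Sum ≈ 35.1224.

35.1224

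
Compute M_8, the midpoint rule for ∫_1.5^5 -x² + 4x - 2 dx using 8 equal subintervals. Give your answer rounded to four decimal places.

-1.9858

Δx = (5 − 1.5)/8 = 0.4375.
Midpoints: 1.71875, 2.15625, 2.59375, 3.03125, 3.46875, 3.90625, 4.34375, 4.78125.
f(1.71875) = 1967/1024, f(2.15625) = 2023/1024, f(2.59375) = 1687/1024, f(3.03125) = 959/1024, f(3.46875) = -161/1024, f(3.90625) = -1673/1024, f(4.34375) = -3577/1024, f(4.78125) = -5873/1024.
Sum = Δx · [f(1.71875) + f(2.15625) + f(2.59375) + ...].
Sum ≈ -1.9858.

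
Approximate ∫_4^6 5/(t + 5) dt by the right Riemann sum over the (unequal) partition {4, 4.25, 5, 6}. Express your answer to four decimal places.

0.9647

Subinterval widths: 0.25, 0.75, 1.
Right endpoints: 4.25, 5, 6.
f(4.25) = 20/37, f(5) = 0.5, f(6) = 5/11.
Sum = Σ Δt_i · f(t_i).
Sum ≈ 0.9647.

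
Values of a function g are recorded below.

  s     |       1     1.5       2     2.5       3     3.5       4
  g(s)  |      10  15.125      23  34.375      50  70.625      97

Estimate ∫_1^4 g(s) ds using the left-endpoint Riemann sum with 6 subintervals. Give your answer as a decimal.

Δs = 0.5.
Sum = 0.5·[10 + 15.125 + 23 + 34.375 + 50 + 70.625] = 101.5625.

101.5625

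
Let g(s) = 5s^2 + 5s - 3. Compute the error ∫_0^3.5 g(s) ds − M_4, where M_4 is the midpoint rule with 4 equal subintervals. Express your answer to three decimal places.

1.117

Exact integral: ∫_0^3.5 g(s) ds ≈ 91.58333.
M_4 ≈ 90.46680.
Error ≈ 91.58333 − 90.46680 ≈ 1.117.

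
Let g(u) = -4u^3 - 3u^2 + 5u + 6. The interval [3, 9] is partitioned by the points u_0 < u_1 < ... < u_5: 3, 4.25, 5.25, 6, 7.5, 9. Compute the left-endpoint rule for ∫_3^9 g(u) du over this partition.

Subinterval widths: 1.25, 1, 0.75, 1.5, 1.5.
Left endpoints: 3, 4.25, 5.25, 6, 7.5.
g(3) = -114, g(4.25) = -334, g(5.25) = -629.25, g(6) = -936, g(7.5) = -1812.75.
Sum = Σ Δu_i · g(u_i).
Sum = -5071.5625.

-5071.5625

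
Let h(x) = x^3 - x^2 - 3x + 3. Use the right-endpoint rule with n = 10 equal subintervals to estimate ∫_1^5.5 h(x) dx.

171.93515625

Δx = (5.5 − 1)/10 = 0.45.
Right endpoints: 1.45, 1.9, 2.35, 2.8, 3.25, 3.7, 4.15, 4.6, 5.05, 5.5.
h(1.45) = -0.403875, h(1.9) = 0.549, h(2.35) = 3.405375, h(2.8) = 8.712, h(3.25) = 17.015625, h(3.7) = 28.863, h(4.15) = 44.800875, h(4.6) = 65.376, h(5.05) = 91.135125, h(5.5) = 122.625.
Sum = Δx · [h(1.45) + h(1.9) + h(2.35) + ...].
Sum = 171.93515625.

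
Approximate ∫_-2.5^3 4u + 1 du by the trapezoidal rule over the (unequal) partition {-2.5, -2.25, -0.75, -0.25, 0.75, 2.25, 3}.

Subinterval widths: 0.25, 1.5, 0.5, 1, 1.5, 0.75.
f(-2.5) = -9, f(-2.25) = -8, f(-0.75) = -2, f(-0.25) = 0, f(0.75) = 4, f(2.25) = 10, f(3) = 13.
On each subinterval the trapezoid contributes (Δu_i/2)·[f(u_{i-1}) + f(u_i)].
Sum = 11.

11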